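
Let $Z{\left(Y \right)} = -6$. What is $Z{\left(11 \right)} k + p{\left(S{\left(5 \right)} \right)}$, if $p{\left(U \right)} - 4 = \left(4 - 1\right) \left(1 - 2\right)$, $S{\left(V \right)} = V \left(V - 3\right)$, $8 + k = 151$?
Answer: $-857$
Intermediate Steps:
$k = 143$ ($k = -8 + 151 = 143$)
$S{\left(V \right)} = V \left(-3 + V\right)$
$p{\left(U \right)} = 1$ ($p{\left(U \right)} = 4 + \left(4 - 1\right) \left(1 - 2\right) = 4 + 3 \left(-1\right) = 4 - 3 = 1$)
$Z{\left(11 \right)} k + p{\left(S{\left(5 \right)} \right)} = \left(-6\right) 143 + 1 = -858 + 1 = -857$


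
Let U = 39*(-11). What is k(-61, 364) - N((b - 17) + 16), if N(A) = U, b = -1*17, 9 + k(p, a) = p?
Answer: 359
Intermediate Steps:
k(p, a) = -9 + p
b = -17
U = -429
N(A) = -429
k(-61, 364) - N((b - 17) + 16) = (-9 - 61) - 1*(-429) = -70 + 429 = 359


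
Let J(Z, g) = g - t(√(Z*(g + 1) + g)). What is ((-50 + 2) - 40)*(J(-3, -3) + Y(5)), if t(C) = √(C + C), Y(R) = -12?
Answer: 1320 + 88*√2*3^(¼) ≈ 1483.8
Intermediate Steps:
t(C) = √2*√C (t(C) = √(2*C) = √2*√C)
J(Z, g) = g - √2*(g + Z*(1 + g))^(¼) (J(Z, g) = g - √2*√(√(Z*(g + 1) + g)) = g - √2*√(√(Z*(1 + g) + g)) = g - √2*√(√(g + Z*(1 + g))) = g - √2*(g + Z*(1 + g))^(¼))
((-50 + 2) - 40)*(J(-3, -3) + Y(5)) = ((-50 + 2) - 40)*((-3 - √2*(-3 - 3 - 3*(-3))^(¼)) - 12) = (-48 - 40)*((-3 - √2*(-3 - 3 + 9)^(¼)) - 12) = -88*((-3 - √2*3^(¼)) - 12) = -88*(-15 - √2*3^(¼)) = 1320 + 88*√2*3^(¼)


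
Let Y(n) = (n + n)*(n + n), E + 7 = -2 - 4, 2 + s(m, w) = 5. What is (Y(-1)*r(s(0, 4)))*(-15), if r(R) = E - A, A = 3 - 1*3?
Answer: 780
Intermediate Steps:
s(m, w) = 3 (s(m, w) = -2 + 5 = 3)
E = -13 (E = -7 + (-2 - 4) = -7 - 6 = -13)
A = 0 (A = 3 - 3 = 0)
r(R) = -13 (r(R) = -13 - 1*0 = -13 + 0 = -13)
Y(n) = 4*n**2 (Y(n) = (2*n)*(2*n) = 4*n**2)
(Y(-1)*r(s(0, 4)))*(-15) = ((4*(-1)**2)*(-13))*(-15) = ((4*1)*(-13))*(-15) = (4*(-13))*(-15) = -52*(-15) = 780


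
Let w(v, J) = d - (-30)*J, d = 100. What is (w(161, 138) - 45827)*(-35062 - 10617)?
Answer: 1899652573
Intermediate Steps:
w(v, J) = 100 + 30*J (w(v, J) = 100 - (-30)*J = 100 + 30*J)
(w(161, 138) - 45827)*(-35062 - 10617) = ((100 + 30*138) - 45827)*(-35062 - 10617) = ((100 + 4140) - 45827)*(-45679) = (4240 - 45827)*(-45679) = -41587*(-45679) = 1899652573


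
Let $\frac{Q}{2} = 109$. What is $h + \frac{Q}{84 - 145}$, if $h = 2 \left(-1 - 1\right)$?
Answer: $- \frac{462}{61} \approx -7.5738$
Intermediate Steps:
$h = -4$ ($h = 2 \left(-2\right) = -4$)
$Q = 218$ ($Q = 2 \cdot 109 = 218$)
$h + \frac{Q}{84 - 145} = -4 + \frac{1}{84 - 145} \cdot 218 = -4 + \frac{1}{-61} \cdot 218 = -4 - \frac{218}{61} = - \frac{462}{61}$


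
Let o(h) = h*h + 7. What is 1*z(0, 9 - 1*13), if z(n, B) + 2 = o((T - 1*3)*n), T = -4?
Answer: 5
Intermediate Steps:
o(h) = 7 + h**2 (o(h) = h**2 + 7 = 7 + h**2)
z(n, B) = 5 + 49*n**2 (z(n, B) = -2 + (7 + ((-4 - 1*3)*n)**2) = -2 + (7 + ((-4 - 3)*n)**2) = -2 + (7 + (-7*n)**2) = -2 + (7 + 49*n**2) = 5 + 49*n**2)
1*z(0, 9 - 1*13) = 1*(5 + 49*0**2) = 1*(5 + 49*0) = 1*(5 + 0) = 1*5 = 5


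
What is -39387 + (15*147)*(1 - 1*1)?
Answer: -39387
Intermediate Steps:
-39387 + (15*147)*(1 - 1*1) = -39387 + 2205*(1 - 1) = -39387 + 2205*0 = -39387 + 0 = -39387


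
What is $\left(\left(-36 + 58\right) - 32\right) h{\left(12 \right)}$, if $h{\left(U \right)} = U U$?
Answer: $-1440$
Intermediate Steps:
$h{\left(U \right)} = U^{2}$
$\left(\left(-36 + 58\right) - 32\right) h{\left(12 \right)} = \left(\left(-36 + 58\right) - 32\right) 12^{2} = \left(22 - 32\right) 144 = \left(-10\right) 144 = -1440$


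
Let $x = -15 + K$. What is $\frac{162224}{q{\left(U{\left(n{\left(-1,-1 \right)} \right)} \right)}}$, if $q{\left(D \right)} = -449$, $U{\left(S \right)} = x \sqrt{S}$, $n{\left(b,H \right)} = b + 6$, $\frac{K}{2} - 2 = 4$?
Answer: $- \frac{162224}{449} \approx -361.3$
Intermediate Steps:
$K = 12$ ($K = 4 + 2 \cdot 4 = 4 + 8 = 12$)
$n{\left(b,H \right)} = 6 + b$
$x = -3$ ($x = -15 + 12 = -3$)
$U{\left(S \right)} = - 3 \sqrt{S}$
$\frac{162224}{q{\left(U{\left(n{\left(-1,-1 \right)} \right)} \right)}} = \frac{162224}{-449} = 162224 \left(- \frac{1}{449}\right) = - \frac{162224}{449}$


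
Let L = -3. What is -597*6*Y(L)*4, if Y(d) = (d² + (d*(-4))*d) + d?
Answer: 429840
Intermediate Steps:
Y(d) = d - 3*d² (Y(d) = (d² + (-4*d)*d) + d = (d² - 4*d²) + d = -3*d² + d = d - 3*d²)
-597*6*Y(L)*4 = -597*6*(-3*(1 - 3*(-3)))*4 = -597*6*(-3*(1 + 9))*4 = -597*6*(-3*10)*4 = -597*6*(-30)*4 = -(-107460)*4 = -597*(-720) = 429840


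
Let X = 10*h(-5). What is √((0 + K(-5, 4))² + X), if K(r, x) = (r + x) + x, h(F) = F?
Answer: I*√41 ≈ 6.4031*I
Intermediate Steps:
K(r, x) = r + 2*x
X = -50 (X = 10*(-5) = -50)
√((0 + K(-5, 4))² + X) = √((0 + (-5 + 2*4))² - 50) = √((0 + (-5 + 8))² - 50) = √((0 + 3)² - 50) = √(3² - 50) = √(9 - 50) = √(-41) = I*√41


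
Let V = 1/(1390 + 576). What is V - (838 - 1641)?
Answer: 1578699/1966 ≈ 803.00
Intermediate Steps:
V = 1/1966 ≈ 0.00050865
V - (838 - 1641) = 1/1966 - (838 - 1641) = 1/1966 - 1*(-803) = 1/1966 + 803 = 1578699/1966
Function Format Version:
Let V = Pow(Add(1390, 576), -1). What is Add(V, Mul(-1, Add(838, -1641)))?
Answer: Rational(1578699, 1966) ≈ 803.00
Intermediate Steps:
V = Rational(1, 1966) (V = Pow(1966, -1) = Rational(1, 1966) ≈ 0.00050865)
Add(V, Mul(-1, Add(838, -1641))) = Add(Rational(1, 1966), Mul(-1, Add(838, -1641))) = Add(Rational(1, 1966), Mul(-1, -803)) = Add(Rational(1, 1966), 803) = Rational(1578699, 1966)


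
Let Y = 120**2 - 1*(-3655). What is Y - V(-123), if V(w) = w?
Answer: 18178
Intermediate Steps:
Y = 18055 (Y = 14400 + 3655 = 18055)
Y - V(-123) = 18055 - 1*(-123) = 18055 + 123 = 18178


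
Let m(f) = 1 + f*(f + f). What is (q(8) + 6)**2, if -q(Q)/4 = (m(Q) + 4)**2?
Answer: 5005562500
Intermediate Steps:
m(f) = 1 + 2*f**2 (m(f) = 1 + f*(2*f) = 1 + 2*f**2)
q(Q) = -4*(5 + 2*Q**2)**2 (q(Q) = -4*((1 + 2*Q**2) + 4)**2 = -4*(5 + 2*Q**2)**2)
(q(8) + 6)**2 = (-4*(5 + 2*8**2)**2 + 6)**2 = (-4*(5 + 2*64)**2 + 6)**2 = (-4*(5 + 128)**2 + 6)**2 = (-4*133**2 + 6)**2 = (-4*17689 + 6)**2 = (-70756 + 6)**2 = (-70750)**2 = 5005562500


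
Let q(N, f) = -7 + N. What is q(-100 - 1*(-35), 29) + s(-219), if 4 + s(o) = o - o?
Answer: -76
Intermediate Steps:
s(o) = -4 (s(o) = -4 + (o - o) = -4 + 0 = -4)
q(-100 - 1*(-35), 29) + s(-219) = (-7 + (-100 - 1*(-35))) - 4 = (-7 + (-100 + 35)) - 4 = (-7 - 65) - 4 = -72 - 4 = -76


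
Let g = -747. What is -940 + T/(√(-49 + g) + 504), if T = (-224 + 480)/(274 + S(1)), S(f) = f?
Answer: 4*(-64625*√199 + 16285468*I)/(275*(√199 - 252*I)) ≈ -940.0 - 0.00010307*I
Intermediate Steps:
T = 256/275 (T = (-224 + 480)/(274 + 1) = 256/275 ≈ 0.93091)
-940 + T/(√(-49 + g) + 504) = -940 + 256/(275*(√(-49 - 747) + 504)) = -940 + 256/(275*(√(-796) + 504)) = -940 + 256/(275*(2*I*√199 + 504)) = -940 + 256/(275*(504 + 2*I*√199))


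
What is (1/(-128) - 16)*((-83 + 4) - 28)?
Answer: 219243/128 ≈ 1712.8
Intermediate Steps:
(1/(-128) - 16)*((-83 + 4) - 28) = (-1/128 - 16)*(-79 - 28) = -2049/128*(-107) = 219243/128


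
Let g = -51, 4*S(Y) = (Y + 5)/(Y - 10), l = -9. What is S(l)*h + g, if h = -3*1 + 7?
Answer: -965/19 ≈ -50.789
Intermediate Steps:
S(Y) = (5 + Y)/(4*(-10 + Y)) (S(Y) = ((Y + 5)/(Y - 10))/4 = ((5 + Y)/(-10 + Y))/4 = (5 + Y)/(4*(-10 + Y)))
h = 4 (h = -3 + 7 = 4)
S(l)*h + g = ((5 - 9)/(4*(-10 - 9)))*4 - 51 = ((¼)*(-4)/(-19))*4 - 51 = ((¼)*(-1/19)*(-4))*4 - 51 = (1/19)*4 - 51 = 4/19 - 51 = -965/19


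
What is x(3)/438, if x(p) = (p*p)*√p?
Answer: 3*√3/146 ≈ 0.035590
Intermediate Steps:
x(p) = p^(5/2) (x(p) = p²*√p = p^(5/2))
x(3)/438 = 3^(5/2)/438 = (9*√3)*(1/438) = 3*√3/146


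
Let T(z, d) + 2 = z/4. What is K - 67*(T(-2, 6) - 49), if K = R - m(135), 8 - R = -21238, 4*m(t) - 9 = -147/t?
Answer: 2222507/90 ≈ 24695.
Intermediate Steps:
m(t) = 9/4 - 147/(4*t) (m(t) = 9/4 + (-147/t)/4 = 9/4 - 147/(4*t))
R = 21246 (R = 8 - 1*(-21238) = 8 + 21238 = 21246)
T(z, d) = -2 + z/4
K = 955981/45 (K = 21246 - 3*(-49 + 3*135)/(4*135) = 21246 - 3*(-49 + 405)/(4*135) = 21246 - 3*356/(4*135) = 21246 - 1*89/45 = 21246 - 89/45 = 955981/45 ≈ 21244.)
K - 67*(T(-2, 6) - 49) = 955981/45 - 67*((-2 + (¼)*(-2)) - 49) = 955981/45 - 67*((-2 - ½) - 49) = 955981/45 - 67*(-5/2 - 49) = 955981/45 - 67*(-103/2) = 955981/45 + 6901/2 = 2222507/90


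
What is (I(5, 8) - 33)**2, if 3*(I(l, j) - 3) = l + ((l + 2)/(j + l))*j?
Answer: 1100401/1521 ≈ 723.47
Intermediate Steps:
I(l, j) = 3 + l/3 + j*(2 + l)/(3*(j + l)) (I(l, j) = 3 + (l + ((l + 2)/(j + l))*j)/3 = 3 + (l + ((2 + l)/(j + l))*j)/3 = 3 + (l + j*(2 + l)/(j + l))/3 = 3 + (l/3 + j*(2 + l)/(3*(j + l))) = 3 + l/3 + j*(2 + l)/(3*(j + l)))
(I(5, 8) - 33)**2 = ((5**2 + 9*5 + 11*8 + 2*8*5)/(3*(8 + 5)) - 33)**2 = ((1/3)*(25 + 45 + 88 + 80)/13 - 33)**2 = ((1/3)*(1/13)*238 - 33)**2 = (238/39 - 33)**2 = (-1049/39)**2 = 1100401/1521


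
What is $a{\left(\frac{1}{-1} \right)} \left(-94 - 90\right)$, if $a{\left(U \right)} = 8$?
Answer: $-1472$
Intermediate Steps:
$a{\left(\frac{1}{-1} \right)} \left(-94 - 90\right) = 8 \left(-94 - 90\right) = 8 \left(-184\right) = -1472$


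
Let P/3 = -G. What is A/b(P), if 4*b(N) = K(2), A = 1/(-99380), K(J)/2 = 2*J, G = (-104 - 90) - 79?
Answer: -1/198760 ≈ -5.0312e-6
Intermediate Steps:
G = -273 (G = -194 - 79 = -273)
K(J) = 4*J (K(J) = 2*(2*J) = 4*J)
P = 819 (P = 3*(-1*(-273)) = 3*273 = 819)
A = -1/99380 ≈ -1.0062e-5
b(N) = 2 (b(N) = (4*2)/4 = (1/4)*8 = 2)
A/b(P) = -1/99380/2 = -1/99380*1/2 = -1/198760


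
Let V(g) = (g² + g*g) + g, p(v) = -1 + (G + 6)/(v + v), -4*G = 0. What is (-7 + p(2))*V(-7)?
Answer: -1183/2 ≈ -591.50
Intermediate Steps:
G = 0 (G = -¼*0 = 0)
p(v) = -1 + 3/v (p(v) = -1 + (0 + 6)/(v + v) = -1 + 6/((2*v)) = -1 + 6*(1/(2*v)) = -1 + 3/v)
V(g) = g + 2*g² (V(g) = (g² + g²) + g = 2*g² + g = g + 2*g²)
(-7 + p(2))*V(-7) = (-7 + (3 - 1*2)/2)*(-7*(1 + 2*(-7))) = (-7 + (3 - 2)/2)*(-7*(1 - 14)) = (-7 + (½)*1)*(-7*(-13)) = (-7 + ½)*91 = -13/2*91 = -1183/2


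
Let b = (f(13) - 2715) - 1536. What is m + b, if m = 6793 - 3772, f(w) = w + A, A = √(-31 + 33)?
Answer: -1217 + √2 ≈ -1215.6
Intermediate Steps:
A = √2 ≈ 1.4142
f(w) = w + √2
b = -4238 + √2 (b = ((13 + √2) - 2715) - 1536 = (-2702 + √2) - 1536 = -4238 + √2 ≈ -4236.6)
m = 3021
m + b = 3021 + (-4238 + √2) = -1217 + √2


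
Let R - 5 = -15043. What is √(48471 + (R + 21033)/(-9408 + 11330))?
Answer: √186334514/62 ≈ 220.17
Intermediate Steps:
R = -15038 (R = 5 - 15043 = -15038)
√(48471 + (R + 21033)/(-9408 + 11330)) = √(48471 + (-15038 + 21033)/(-9408 + 11330)) = √(48471 + 5995/1922) = √(93167257/1922) = √186334514/62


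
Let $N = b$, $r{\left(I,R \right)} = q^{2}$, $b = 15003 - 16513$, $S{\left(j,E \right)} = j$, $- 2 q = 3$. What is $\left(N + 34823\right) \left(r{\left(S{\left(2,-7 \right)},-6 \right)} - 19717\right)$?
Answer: $- \frac{2627029867}{4} \approx -6.5676 \cdot 10^{8}$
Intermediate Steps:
$q = - \frac{3}{2}$ ($q = \left(- \frac{1}{2}\right) 3 = - \frac{3}{2} \approx -1.5$)
$b = -1510$ ($b = 15003 - 16513 = -1510$)
$r{\left(I,R \right)} = \frac{9}{4}$ ($r{\left(I,R \right)} = \left(- \frac{3}{2}\right)^{2} = \frac{9}{4}$)
$N = -1510$
$\left(N + 34823\right) \left(r{\left(S{\left(2,-7 \right)},-6 \right)} - 19717\right) = \left(-1510 + 34823\right) \left(\frac{9}{4} - 19717\right) = 33313 \left(- \frac{78859}{4}\right) = - \frac{2627029867}{4}$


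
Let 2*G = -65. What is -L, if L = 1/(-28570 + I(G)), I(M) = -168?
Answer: 1/28738 ≈ 3.4797e-5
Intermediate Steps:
G = -65/2 (G = (½)*(-65) = -65/2 ≈ -32.500)
L = -1/28738 (L = 1/(-28570 - 168) = 1/(-28738) = -1/28738 ≈ -3.4797e-5)
-L = -1*(-1/28738) = 1/28738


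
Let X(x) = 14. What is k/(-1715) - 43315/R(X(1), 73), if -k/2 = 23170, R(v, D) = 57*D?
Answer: 3386729/203889 ≈ 16.611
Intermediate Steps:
k = -46340 (k = -2*23170 = -46340)
k/(-1715) - 43315/R(X(1), 73) = -46340/(-1715) - 43315/(57*73) = -46340*(-1/1715) - 43315/4161 = 1324/49 - 43315*1/4161 = 1324/49 - 43315/4161 = 3386729/203889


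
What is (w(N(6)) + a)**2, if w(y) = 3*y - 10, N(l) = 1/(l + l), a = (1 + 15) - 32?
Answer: 10609/16 ≈ 663.06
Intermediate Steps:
a = -16 (a = 16 - 32 = -16)
N(l) = 1/(2*l)
w(y) = -10 + 3*y
(w(N(6)) + a)**2 = ((-10 + 3*((1/2)/6)) - 16)**2 = ((-10 + 3*((1/2)*(1/6))) - 16)**2 = ((-10 + 3*(1/12)) - 16)**2 = ((-10 + 1/4) - 16)**2 = (-39/4 - 16)**2 = (-103/4)**2 = 10609/16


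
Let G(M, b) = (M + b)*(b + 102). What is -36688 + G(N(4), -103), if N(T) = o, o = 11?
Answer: -36596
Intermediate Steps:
N(T) = 11
G(M, b) = (102 + b)*(M + b) (G(M, b) = (M + b)*(102 + b) = (102 + b)*(M + b))
-36688 + G(N(4), -103) = -36688 + ((-103)**2 + 102*11 + 102*(-103) + 11*(-103)) = -36688 + (10609 + 1122 - 10506 - 1133) = -36688 + 92 = -36596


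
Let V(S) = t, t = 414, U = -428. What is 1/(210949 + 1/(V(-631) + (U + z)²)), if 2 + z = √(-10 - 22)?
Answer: 2*(1720*√2 + 92641*I)/(725664560*√2 + 39085052619*I) ≈ 4.7405e-6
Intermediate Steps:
V(S) = 414
z = -2 + 4*I*√2 (z = -2 + √(-10 - 22) = -2 + √(-32) = -2 + 4*I*√2 ≈ -2.0 + 5.6569*I)
1/(210949 + 1/(V(-631) + (U + z)²)) = 1/(210949 + 1/(414 + (-428 + (-2 + 4*I*√2))²)) = 1/(210949 + 1/(414 + (-430 + 4*I*√2)²))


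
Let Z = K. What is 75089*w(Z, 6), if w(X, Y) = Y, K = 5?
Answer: 450534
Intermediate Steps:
Z = 5
75089*w(Z, 6) = 75089*6 = 450534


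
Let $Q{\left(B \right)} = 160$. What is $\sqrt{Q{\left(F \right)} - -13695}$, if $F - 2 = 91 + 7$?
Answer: $\sqrt{13855} \approx 117.71$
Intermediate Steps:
$F = 100$ ($F = 2 + \left(91 + 7\right) = 2 + 98 = 100$)
$\sqrt{Q{\left(F \right)} - -13695} = \sqrt{160 - -13695} = \sqrt{160 + 13695} = \sqrt{13855}$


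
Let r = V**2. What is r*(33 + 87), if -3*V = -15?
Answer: 3000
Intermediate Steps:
V = 5 (V = -1/3*(-15) = 5)
r = 25 (r = 5**2 = 25)
r*(33 + 87) = 25*(33 + 87) = 25*120 = 3000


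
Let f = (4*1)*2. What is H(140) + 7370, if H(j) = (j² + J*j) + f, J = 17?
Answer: 29358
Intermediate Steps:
f = 8 (f = 4*2 = 8)
H(j) = 8 + j² + 17*j (H(j) = (j² + 17*j) + 8 = 8 + j² + 17*j)
H(140) + 7370 = (8 + 140² + 17*140) + 7370 = (8 + 19600 + 2380) + 7370 = 21988 + 7370 = 29358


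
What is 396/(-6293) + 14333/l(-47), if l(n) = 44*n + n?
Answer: -91035109/13309695 ≈ -6.8398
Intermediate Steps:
l(n) = 45*n
396/(-6293) + 14333/l(-47) = 396/(-6293) + 14333/((45*(-47))) = 396*(-1/6293) + 14333/(-2115) = -396/6293 + 14333*(-1/2115) = -396/6293 - 14333/2115 = -91035109/13309695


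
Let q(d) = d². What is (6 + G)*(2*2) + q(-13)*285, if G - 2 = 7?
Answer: 48225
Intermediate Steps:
G = 9 (G = 2 + 7 = 9)
(6 + G)*(2*2) + q(-13)*285 = (6 + 9)*(2*2) + (-13)²*285 = 15*4 + 169*285 = 60 + 48165 = 48225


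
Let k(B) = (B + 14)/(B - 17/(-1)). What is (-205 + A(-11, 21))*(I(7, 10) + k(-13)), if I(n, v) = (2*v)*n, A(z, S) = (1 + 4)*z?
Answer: -36465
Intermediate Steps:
k(B) = (14 + B)/(17 + B) (k(B) = (14 + B)/(B - 17*(-1)) = (14 + B)/(B + 17) = (14 + B)/(17 + B))
A(z, S) = 5*z
I(n, v) = 2*n*v
(-205 + A(-11, 21))*(I(7, 10) + k(-13)) = (-205 + 5*(-11))*(2*7*10 + (14 - 13)/(17 - 13)) = (-205 - 55)*(140 + 1/4) = -260*(140 + (1/4)*1) = -260*(140 + 1/4) = -260*561/4 = -36465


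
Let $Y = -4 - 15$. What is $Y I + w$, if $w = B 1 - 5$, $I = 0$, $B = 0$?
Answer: $-5$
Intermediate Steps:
$w = -5$ ($w = 0 \cdot 1 - 5 = 0 - 5 = -5$)
$Y = -19$ ($Y = -4 - 15 = -19$)
$Y I + w = \left(-19\right) 0 - 5 = 0 - 5 = -5$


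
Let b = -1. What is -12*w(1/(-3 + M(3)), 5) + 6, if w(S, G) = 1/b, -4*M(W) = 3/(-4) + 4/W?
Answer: 18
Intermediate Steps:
M(W) = 3/16 - 1/W (M(W) = -(3/(-4) + 4/W)/4 = -(3*(-¼) + 4/W)/4 = -(-¾ + 4/W)/4 = 3/16 - 1/W)
w(S, G) = -1 (w(S, G) = 1/(-1) = -1)
-12*w(1/(-3 + M(3)), 5) + 6 = -12*(-1) + 6 = 12 + 6 = 18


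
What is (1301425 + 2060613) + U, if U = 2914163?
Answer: 6276201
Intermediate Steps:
(1301425 + 2060613) + U = (1301425 + 2060613) + 2914163 = 3362038 + 2914163 = 6276201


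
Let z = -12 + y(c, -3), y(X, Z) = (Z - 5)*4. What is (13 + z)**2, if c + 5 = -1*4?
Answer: 961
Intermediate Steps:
c = -9 (c = -5 - 1*4 = -5 - 4 = -9)
y(X, Z) = -20 + 4*Z (y(X, Z) = (-5 + Z)*4 = -20 + 4*Z)
z = -44 (z = -12 + (-20 + 4*(-3)) = -12 + (-20 - 12) = -12 - 32 = -44)
(13 + z)**2 = (13 - 44)**2 = (-31)**2 = 961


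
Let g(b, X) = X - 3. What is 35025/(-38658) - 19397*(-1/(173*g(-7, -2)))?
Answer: -260048617/11146390 ≈ -23.330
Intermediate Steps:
g(b, X) = -3 + X
35025/(-38658) - 19397*(-1/(173*g(-7, -2))) = 35025/(-38658) - 19397*(-1/(173*(-3 - 2))) = 35025*(-1/38658) - 19397/((-173*(-5))) = -11675/12886 - 19397/865 = -260048617/11146390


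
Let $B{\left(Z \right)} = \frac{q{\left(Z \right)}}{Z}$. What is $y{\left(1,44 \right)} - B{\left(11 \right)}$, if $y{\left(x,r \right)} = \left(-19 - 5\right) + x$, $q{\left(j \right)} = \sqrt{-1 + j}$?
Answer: $-23 - \frac{\sqrt{10}}{11} \approx -23.287$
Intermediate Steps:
$y{\left(x,r \right)} = -24 + x$
$B{\left(Z \right)} = \frac{\sqrt{-1 + Z}}{Z}$
$y{\left(1,44 \right)} - B{\left(11 \right)} = \left(-24 + 1\right) - \frac{\sqrt{-1 + 11}}{11} = -23 - \frac{\sqrt{10}}{11}$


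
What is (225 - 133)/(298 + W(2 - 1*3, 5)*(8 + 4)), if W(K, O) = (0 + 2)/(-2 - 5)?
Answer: 322/1031 ≈ 0.31232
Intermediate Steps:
W(K, O) = -2/7 (W(K, O) = 2/(-7) = 2*(-1/7) = -2/7)
(225 - 133)/(298 + W(2 - 1*3, 5)*(8 + 4)) = (225 - 133)/(298 - 2*(8 + 4)/7) = 92/(298 - 2/7*12) = 92/(298 - 24/7) = 92/(2062/7) = 92*(7/2062) = 322/1031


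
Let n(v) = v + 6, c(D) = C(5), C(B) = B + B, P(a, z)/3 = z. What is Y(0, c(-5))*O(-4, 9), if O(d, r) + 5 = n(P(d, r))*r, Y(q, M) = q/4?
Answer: 0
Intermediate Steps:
P(a, z) = 3*z
C(B) = 2*B
c(D) = 10 (c(D) = 2*5 = 10)
n(v) = 6 + v
Y(q, M) = q/4 (Y(q, M) = q*(¼) = q/4)
O(d, r) = -5 + r*(6 + 3*r) (O(d, r) = -5 + (6 + 3*r)*r = -5 + r*(6 + 3*r))
Y(0, c(-5))*O(-4, 9) = ((¼)*0)*(-5 + 3*9*(2 + 9)) = 0*(-5 + 3*9*11) = 0*(-5 + 297) = 0*292 = 0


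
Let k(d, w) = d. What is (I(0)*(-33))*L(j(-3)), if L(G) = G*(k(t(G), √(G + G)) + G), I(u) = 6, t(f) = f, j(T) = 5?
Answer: -9900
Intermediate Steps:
L(G) = 2*G² (L(G) = G*(G + G) = G*(2*G) = 2*G²)
(I(0)*(-33))*L(j(-3)) = (6*(-33))*(2*5²) = -396*25 = -198*50 = -9900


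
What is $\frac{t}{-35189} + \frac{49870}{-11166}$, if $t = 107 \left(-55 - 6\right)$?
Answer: $- \frac{840997474}{196460187} \approx -4.2808$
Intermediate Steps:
$t = -6527$ ($t = 107 \left(-61\right) = -6527$)
$\frac{t}{-35189} + \frac{49870}{-11166} = - \frac{6527}{-35189} + \frac{49870}{-11166} = \left(-6527\right) \left(- \frac{1}{35189}\right) + 49870 \left(- \frac{1}{11166}\right) = \frac{6527}{35189} - \frac{24935}{5583} = - \frac{840997474}{196460187}$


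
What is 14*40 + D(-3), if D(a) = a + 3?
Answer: 560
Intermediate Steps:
D(a) = 3 + a
14*40 + D(-3) = 14*40 + (3 - 3) = 560 + 0 = 560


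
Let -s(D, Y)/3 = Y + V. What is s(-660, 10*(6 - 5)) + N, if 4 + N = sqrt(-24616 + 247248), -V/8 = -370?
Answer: -8914 + 2*sqrt(55658) ≈ -8442.2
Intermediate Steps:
V = 2960 (V = -8*(-370) = 2960)
s(D, Y) = -8880 - 3*Y (s(D, Y) = -3*(Y + 2960) = -3*(2960 + Y) = -8880 - 3*Y)
N = -4 + 2*sqrt(55658) (N = -4 + sqrt(-24616 + 247248) = -4 + sqrt(222632) = -4 + 2*sqrt(55658) ≈ 467.84)
s(-660, 10*(6 - 5)) + N = (-8880 - 30*(6 - 5)) + (-4 + 2*sqrt(55658)) = (-8880 - 30) + (-4 + 2*sqrt(55658)) = -8910 + (-4 + 2*sqrt(55658)) = -8914 + 2*sqrt(55658)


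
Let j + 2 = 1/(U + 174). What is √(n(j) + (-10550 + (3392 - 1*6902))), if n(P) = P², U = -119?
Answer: I*√42519619/55 ≈ 118.56*I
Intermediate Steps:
j = -109/55 (j = -2 + 1/(-119 + 174) = -2 + 1/55 = -109/55 ≈ -1.9818)
√(n(j) + (-10550 + (3392 - 1*6902))) = √((-109/55)² + (-10550 + (3392 - 1*6902))) = √(11881/3025 + (-10550 + (3392 - 6902))) = √(11881/3025 + (-10550 - 3510)) = √(11881/3025 - 14060) = √(-42519619/3025) = I*√42519619/55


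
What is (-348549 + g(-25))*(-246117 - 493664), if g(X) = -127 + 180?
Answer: 257810719376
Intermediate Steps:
g(X) = 53
(-348549 + g(-25))*(-246117 - 493664) = (-348549 + 53)*(-246117 - 493664) = -348496*(-739781) = 257810719376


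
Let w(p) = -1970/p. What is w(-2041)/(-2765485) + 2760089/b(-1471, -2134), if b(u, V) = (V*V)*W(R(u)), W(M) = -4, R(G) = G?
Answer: -3115791543071609/20563315035740048 ≈ -0.15152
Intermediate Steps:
b(u, V) = -4*V² (b(u, V) = (V*V)*(-4) = V²*(-4) = -4*V²)
w(-2041)/(-2765485) + 2760089/b(-1471, -2134) = -1970/(-2041)/(-2765485) + 2760089/((-4*(-2134)²)) = -1970*(-1/2041)*(-1/2765485) + 2760089/((-4*4553956)) = (1970/2041)*(-1/2765485) + 2760089/(-18215824) = -394/1128870977 + 2760089*(-1/18215824) = -394/1128870977 - 2760089/18215824 = -3115791543071609/20563315035740048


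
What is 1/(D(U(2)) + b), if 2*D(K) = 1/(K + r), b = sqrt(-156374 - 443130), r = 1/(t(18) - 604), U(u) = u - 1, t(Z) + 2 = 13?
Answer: 702112/840418631073 - 5607424*I*sqrt(37469)/840418631073 ≈ 8.3543e-7 - 0.0012915*I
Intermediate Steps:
t(Z) = 11 (t(Z) = -2 + 13 = 11)
U(u) = -1 + u
r = -1/593 (r = 1/(11 - 604) = 1/(-593) = -1/593 ≈ -0.0016863)
b = 4*I*sqrt(37469) (b = sqrt(-599504) = 4*I*sqrt(37469) ≈ 774.28*I)
D(K) = 1/(2*(-1/593 + K)) (D(K) = 1/(2*(K - 1/593)) = 1/(2*(-1/593 + K)))
1/(D(U(2)) + b) = 1/(593/(2*(-1 + 593*(-1 + 2))) + 4*I*sqrt(37469)) = 1/(593/(2*(-1 + 593*1)) + 4*I*sqrt(37469)) = 1/(593/(2*(-1 + 593)) + 4*I*sqrt(37469)) = 1/((593/2)/592 + 4*I*sqrt(37469)) = 1/((593/2)*(1/592) + 4*I*sqrt(37469)) = 1/(593/1184 + 4*I*sqrt(37469))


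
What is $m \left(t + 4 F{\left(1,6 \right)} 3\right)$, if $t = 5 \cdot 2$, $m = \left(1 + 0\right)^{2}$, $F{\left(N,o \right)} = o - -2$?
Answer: $106$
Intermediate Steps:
$F{\left(N,o \right)} = 2 + o$ ($F{\left(N,o \right)} = o + 2 = 2 + o$)
$m = 1$ ($m = 1^{2} = 1$)
$t = 10$
$m \left(t + 4 F{\left(1,6 \right)} 3\right) = 1 \left(10 + 4 \left(2 + 6\right) 3\right) = 1 \left(10 + 4 \cdot 8 \cdot 3\right) = 1 \left(10 + 32 \cdot 3\right) = 1 \left(10 + 96\right) = 1 \cdot 106 = 106$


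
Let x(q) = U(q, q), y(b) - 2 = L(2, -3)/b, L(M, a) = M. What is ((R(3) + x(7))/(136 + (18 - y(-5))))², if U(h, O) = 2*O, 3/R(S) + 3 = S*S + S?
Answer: 46225/5225796 ≈ 0.0088455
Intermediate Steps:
y(b) = 2 + 2/b
R(S) = 3/(-3 + S + S²) (R(S) = 3/(-3 + (S*S + S)) = 3/(-3 + (S² + S)) = 3/(-3 + (S + S²)) = 3/(-3 + S + S²))
x(q) = 2*q
((R(3) + x(7))/(136 + (18 - y(-5))))² = ((3/(-3 + 3 + 3²) + 2*7)/(136 + (18 - (2 + 2/(-5)))))² = ((3/(-3 + 3 + 9) + 14)/(136 + (18 - (2 + 2*(-⅕)))))² = ((3/9 + 14)/(136 + (18 - (2 - ⅖))))² = ((3*(⅑) + 14)/(136 + (18 - 1*8/5)))² = ((⅓ + 14)/(136 + (18 - 8/5)))² = (43/(3*(136 + 82/5)))² = (43/(3*(762/5)))² = ((43/3)*(5/762))² = (215/2286)² = 46225/5225796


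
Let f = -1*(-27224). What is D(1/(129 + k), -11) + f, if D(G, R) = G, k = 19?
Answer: 4029153/148 ≈ 27224.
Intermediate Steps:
f = 27224
D(1/(129 + k), -11) + f = 1/(129 + 19) + 27224 = 1/148 + 27224 = 4029153/148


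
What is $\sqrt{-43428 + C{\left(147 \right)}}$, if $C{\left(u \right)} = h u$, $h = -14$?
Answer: $57 i \sqrt{14} \approx 213.27 i$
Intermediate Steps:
$C{\left(u \right)} = - 14 u$
$\sqrt{-43428 + C{\left(147 \right)}} = \sqrt{-43428 - 2058} = \sqrt{-45486} = 57 i \sqrt{14}$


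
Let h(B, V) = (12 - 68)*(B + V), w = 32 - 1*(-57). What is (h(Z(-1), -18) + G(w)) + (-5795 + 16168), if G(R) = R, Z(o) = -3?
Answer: 11638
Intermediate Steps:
w = 89 (w = 32 + 57 = 89)
h(B, V) = -56*B - 56*V (h(B, V) = -56*(B + V) = -56*B - 56*V)
(h(Z(-1), -18) + G(w)) + (-5795 + 16168) = ((-56*(-3) - 56*(-18)) + 89) + (-5795 + 16168) = ((168 + 1008) + 89) + 10373 = (1176 + 89) + 10373 = 1265 + 10373 = 11638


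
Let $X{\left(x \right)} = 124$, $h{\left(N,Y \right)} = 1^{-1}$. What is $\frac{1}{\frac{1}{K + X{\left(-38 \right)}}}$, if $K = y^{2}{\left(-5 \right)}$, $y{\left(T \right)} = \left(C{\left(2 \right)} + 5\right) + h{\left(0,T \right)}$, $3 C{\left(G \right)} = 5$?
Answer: $\frac{1645}{9} \approx 182.78$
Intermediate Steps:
$h{\left(N,Y \right)} = 1$
$C{\left(G \right)} = \frac{5}{3}$ ($C{\left(G \right)} = \frac{1}{3} \cdot 5 = \frac{5}{3}$)
$y{\left(T \right)} = \frac{23}{3}$ ($y{\left(T \right)} = \left(\frac{5}{3} + 5\right) + 1 = \frac{20}{3} + 1 = \frac{23}{3}$)
$K = \frac{529}{9}$ ($K = \left(\frac{23}{3}\right)^{2} = \frac{529}{9} \approx 58.778$)
$\frac{1}{\frac{1}{K + X{\left(-38 \right)}}} = \frac{1}{\frac{1}{\frac{529}{9} + 124}} = \frac{1}{\frac{1}{\frac{1645}{9}}} = \frac{1}{\frac{9}{1645}} = \frac{1645}{9}$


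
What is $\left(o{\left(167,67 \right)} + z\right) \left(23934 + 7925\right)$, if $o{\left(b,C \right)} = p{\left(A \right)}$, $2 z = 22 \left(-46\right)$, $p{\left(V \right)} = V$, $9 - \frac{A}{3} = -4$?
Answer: $-14878153$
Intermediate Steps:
$A = 39$ ($A = 27 - -12 = 27 + 12 = 39$)
$z = -506$ ($z = \frac{22 \left(-46\right)}{2} = \frac{1}{2} \left(-1012\right) = -506$)
$o{\left(b,C \right)} = 39$
$\left(o{\left(167,67 \right)} + z\right) \left(23934 + 7925\right) = \left(39 - 506\right) \left(23934 + 7925\right) = \left(-467\right) 31859 = -14878153$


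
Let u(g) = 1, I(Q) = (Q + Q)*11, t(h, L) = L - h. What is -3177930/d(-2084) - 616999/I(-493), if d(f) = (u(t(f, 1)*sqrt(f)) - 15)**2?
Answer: -613337446/37961 ≈ -16157.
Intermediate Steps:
I(Q) = 22*Q (I(Q) = (2*Q)*11 = 22*Q)
d(f) = 196 (d(f) = (1 - 15)**2 = (-14)**2 = 196)
-3177930/d(-2084) - 616999/I(-493) = -3177930/196 - 616999/(22*(-493)) = -3177930*1/196 - 616999/(-10846) = -226995/14 - 616999*(-1/10846) = -226995/14 + 616999/10846 = -613337446/37961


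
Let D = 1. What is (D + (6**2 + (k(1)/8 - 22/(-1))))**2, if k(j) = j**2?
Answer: 223729/64 ≈ 3495.8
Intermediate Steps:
(D + (6**2 + (k(1)/8 - 22/(-1))))**2 = (1 + (6**2 + (1**2/8 - 22/(-1))))**2 = (1 + (36 + (1*(1/8) - 22*(-1))))**2 = (1 + (36 + (1/8 + 22)))**2 = (1 + (36 + 177/8))**2 = (1 + 465/8)**2 = (473/8)**2 = 223729/64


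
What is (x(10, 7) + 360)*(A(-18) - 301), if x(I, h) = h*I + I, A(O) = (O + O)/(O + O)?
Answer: -132000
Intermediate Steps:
A(O) = 1 (A(O) = (2*O)/((2*O)) = (2*O)*(1/(2*O)) = 1)
x(I, h) = I + I*h (x(I, h) = I*h + I = I + I*h)
(x(10, 7) + 360)*(A(-18) - 301) = (10*(1 + 7) + 360)*(1 - 301) = (10*8 + 360)*(-300) = (80 + 360)*(-300) = 440*(-300) = -132000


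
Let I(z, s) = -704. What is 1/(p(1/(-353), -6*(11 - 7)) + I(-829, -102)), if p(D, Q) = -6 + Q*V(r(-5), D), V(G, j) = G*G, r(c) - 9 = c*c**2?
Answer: -1/323654 ≈ -3.0897e-6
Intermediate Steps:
r(c) = 9 + c**3 (r(c) = 9 + c*c**2 = 9 + c**3)
V(G, j) = G**2
p(D, Q) = -6 + 13456*Q (p(D, Q) = -6 + Q*(9 + (-5)**3)**2 = -6 + Q*(9 - 125)**2 = -6 + Q*(-116)**2 = -6 + Q*13456 = -6 + 13456*Q)
1/(p(1/(-353), -6*(11 - 7)) + I(-829, -102)) = 1/((-6 + 13456*(-6*(11 - 7))) - 704) = 1/((-6 + 13456*(-6*4)) - 704) = 1/((-6 + 13456*(-24)) - 704) = 1/((-6 - 322944) - 704) = 1/(-322950 - 704) = 1/(-323654) = -1/323654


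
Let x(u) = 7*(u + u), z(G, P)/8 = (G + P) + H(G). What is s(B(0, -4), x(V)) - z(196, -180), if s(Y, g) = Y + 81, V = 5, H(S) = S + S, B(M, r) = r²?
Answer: -3167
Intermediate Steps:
H(S) = 2*S
z(G, P) = 8*P + 24*G (z(G, P) = 8*((G + P) + 2*G) = 8*(P + 3*G) = 8*P + 24*G)
x(u) = 14*u (x(u) = 7*(2*u) = 14*u)
s(Y, g) = 81 + Y
s(B(0, -4), x(V)) - z(196, -180) = (81 + (-4)²) - (8*(-180) + 24*196) = (81 + 16) - (-1440 + 4704) = 97 - 1*3264 = 97 - 3264 = -3167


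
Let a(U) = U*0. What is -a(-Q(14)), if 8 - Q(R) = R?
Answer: 0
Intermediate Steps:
Q(R) = 8 - R
a(U) = 0
-a(-Q(14)) = -1*0 = 0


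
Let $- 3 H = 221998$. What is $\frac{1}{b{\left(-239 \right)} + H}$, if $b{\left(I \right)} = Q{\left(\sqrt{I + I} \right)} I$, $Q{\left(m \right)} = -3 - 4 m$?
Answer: $- \frac{659541}{52264456081} - \frac{8604 i \sqrt{478}}{52264456081} \approx -1.2619 \cdot 10^{-5} - 3.5992 \cdot 10^{-6} i$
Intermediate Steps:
$H = - \frac{221998}{3}$ ($H = \left(- \frac{1}{3}\right) 221998 = - \frac{221998}{3} \approx -73999.0$)
$b{\left(I \right)} = I \left(-3 - 4 \sqrt{2} \sqrt{I}\right)$ ($b{\left(I \right)} = \left(-3 - 4 \sqrt{I + I}\right) I = \left(-3 - 4 \sqrt{2 I}\right) I = \left(-3 - 4 \sqrt{2} \sqrt{I}\right) I = I \left(-3 - 4 \sqrt{2} \sqrt{I}\right)$)
$\frac{1}{b{\left(-239 \right)} + H} = \frac{1}{\left(-1\right) \left(-239\right) \left(3 + 4 \sqrt{2} \sqrt{-239}\right) - \frac{221998}{3}} = \frac{1}{\left(-1\right) \left(-239\right) \left(3 + 4 \sqrt{2} i \sqrt{239}\right) - \frac{221998}{3}} = \frac{1}{\left(-1\right) \left(-239\right) \left(3 + 4 i \sqrt{478}\right) - \frac{221998}{3}} = \frac{1}{\left(717 + 956 i \sqrt{478}\right) - \frac{221998}{3}} = \frac{1}{- \frac{219847}{3} + 956 i \sqrt{478}}$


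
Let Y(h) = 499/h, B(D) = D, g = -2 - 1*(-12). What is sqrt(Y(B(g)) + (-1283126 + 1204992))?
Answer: I*sqrt(7808410)/10 ≈ 279.44*I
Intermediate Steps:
g = 10 (g = -2 + 12 = 10)
sqrt(Y(B(g)) + (-1283126 + 1204992)) = sqrt(499/10 + (-1283126 + 1204992)) = sqrt(499*(1/10) - 78134) = sqrt(499/10 - 78134) = sqrt(-780841/10) = I*sqrt(7808410)/10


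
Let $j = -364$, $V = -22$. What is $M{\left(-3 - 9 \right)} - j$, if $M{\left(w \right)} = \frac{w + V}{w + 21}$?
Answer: $\frac{3242}{9} \approx 360.22$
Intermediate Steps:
$M{\left(w \right)} = \frac{-22 + w}{21 + w}$ ($M{\left(w \right)} = \frac{w - 22}{w + 21} = \frac{-22 + w}{21 + w}$)
$M{\left(-3 - 9 \right)} - j = \frac{-22 - 12}{21 - 12} - -364 = \frac{-22 - 12}{21 - 12} + 364 = \frac{1}{9} \left(-34\right) + 364 = - \frac{34}{9} + 364 = \frac{3242}{9}$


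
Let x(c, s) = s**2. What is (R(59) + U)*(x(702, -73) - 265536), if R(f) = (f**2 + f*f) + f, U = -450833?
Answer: 115482989084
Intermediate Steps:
R(f) = f + 2*f**2 (R(f) = (f**2 + f**2) + f = 2*f**2 + f = f + 2*f**2)
(R(59) + U)*(x(702, -73) - 265536) = (59*(1 + 2*59) - 450833)*((-73)**2 - 265536) = (59*(1 + 118) - 450833)*(5329 - 265536) = (59*119 - 450833)*(-260207) = (7021 - 450833)*(-260207) = -443812*(-260207) = 115482989084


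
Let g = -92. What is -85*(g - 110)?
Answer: 17170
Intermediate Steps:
-85*(g - 110) = -85*(-92 - 110) = -85*(-202) = 17170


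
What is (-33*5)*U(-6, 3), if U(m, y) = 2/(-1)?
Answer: 330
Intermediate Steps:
U(m, y) = -2 (U(m, y) = 2*(-1) = -2)
(-33*5)*U(-6, 3) = -33*5*(-2) = -165*(-2) = 330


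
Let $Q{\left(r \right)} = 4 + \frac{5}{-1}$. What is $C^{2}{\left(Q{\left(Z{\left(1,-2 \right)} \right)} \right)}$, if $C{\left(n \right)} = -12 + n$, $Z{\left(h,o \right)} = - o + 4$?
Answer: $169$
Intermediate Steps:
$Z{\left(h,o \right)} = 4 - o$
$Q{\left(r \right)} = -1$ ($Q{\left(r \right)} = 4 + 5 \left(-1\right) = 4 - 5 = -1$)
$C^{2}{\left(Q{\left(Z{\left(1,-2 \right)} \right)} \right)} = \left(-12 - 1\right)^{2} = \left(-13\right)^{2} = 169$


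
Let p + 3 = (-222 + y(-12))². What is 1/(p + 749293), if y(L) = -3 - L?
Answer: 1/794659 ≈ 1.2584e-6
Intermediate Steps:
p = 45366 (p = -3 + (-222 + (-3 - 1*(-12)))² = -3 + (-222 + (-3 + 12))² = -3 + (-222 + 9)² = -3 + (-213)² = -3 + 45369 = 45366)
1/(p + 749293) = 1/(45366 + 749293) = 1/794659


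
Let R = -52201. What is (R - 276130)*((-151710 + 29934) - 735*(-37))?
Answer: 31053874311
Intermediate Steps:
(R - 276130)*((-151710 + 29934) - 735*(-37)) = (-52201 - 276130)*((-151710 + 29934) - 735*(-37)) = -328331*(-121776 + 27195) = -328331*(-94581) = 31053874311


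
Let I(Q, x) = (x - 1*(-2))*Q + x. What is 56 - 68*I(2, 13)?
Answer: -2868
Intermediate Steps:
I(Q, x) = x + Q*(2 + x) (I(Q, x) = (x + 2)*Q + x = (2 + x)*Q + x = Q*(2 + x) + x = x + Q*(2 + x))
56 - 68*I(2, 13) = 56 - 68*(13 + 2*2 + 2*13) = 56 - 68*(13 + 4 + 26) = 56 - 68*43 = 56 - 2924 = -2868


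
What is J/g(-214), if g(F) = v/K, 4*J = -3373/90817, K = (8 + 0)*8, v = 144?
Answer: -3373/817353 ≈ -0.0041267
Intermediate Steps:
K = 64 (K = 8*8 = 64)
J = -3373/363268 (J = (-3373/90817)/4 = (-3373*1/90817)/4 = (¼)*(-3373/90817) = -3373/363268 ≈ -0.0092852)
g(F) = 9/4 (g(F) = 144/64 = 144*(1/64) = 9/4)
J/g(-214) = -3373/(363268*9/4) = -3373/363268*4/9 = -3373/817353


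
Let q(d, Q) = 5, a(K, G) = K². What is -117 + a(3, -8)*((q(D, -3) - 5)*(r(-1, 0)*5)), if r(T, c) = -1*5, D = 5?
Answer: -117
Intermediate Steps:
r(T, c) = -5
-117 + a(3, -8)*((q(D, -3) - 5)*(r(-1, 0)*5)) = -117 + 3²*((5 - 5)*(-5*5)) = -117 + 9*(0*(-25)) = -117 + 9*0 = -117 + 0 = -117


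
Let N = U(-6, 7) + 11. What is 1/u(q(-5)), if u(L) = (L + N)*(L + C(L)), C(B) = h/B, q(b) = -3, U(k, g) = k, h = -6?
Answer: -½ ≈ -0.50000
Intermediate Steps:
N = 5 (N = -6 + 11 = 5)
C(B) = -6/B
u(L) = (5 + L)*(L - 6/L) (u(L) = (L + 5)*(L - 6/L) = (5 + L)*(L - 6/L))
1/u(q(-5)) = 1/(-6 + (-3)² - 30/(-3) + 5*(-3)) = 1/(-6 + 9 - 30*(-⅓) - 15) = 1/(-6 + 9 + 10 - 15) = 1/(-2) = -½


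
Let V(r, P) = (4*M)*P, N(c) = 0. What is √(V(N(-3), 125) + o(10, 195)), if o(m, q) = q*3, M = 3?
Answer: √2085 ≈ 45.662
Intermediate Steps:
o(m, q) = 3*q
V(r, P) = 12*P (V(r, P) = (4*3)*P = 12*P)
√(V(N(-3), 125) + o(10, 195)) = √(12*125 + 3*195) = √(1500 + 585) = √2085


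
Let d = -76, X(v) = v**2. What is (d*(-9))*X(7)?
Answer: 33516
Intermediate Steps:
(d*(-9))*X(7) = -76*(-9)*7**2 = 684*49 = 33516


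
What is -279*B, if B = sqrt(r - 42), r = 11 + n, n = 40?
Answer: -837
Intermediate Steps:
r = 51 (r = 11 + 40 = 51)
B = 3 (B = sqrt(51 - 42) = sqrt(9) = 3)
-279*B = -279*3 = -837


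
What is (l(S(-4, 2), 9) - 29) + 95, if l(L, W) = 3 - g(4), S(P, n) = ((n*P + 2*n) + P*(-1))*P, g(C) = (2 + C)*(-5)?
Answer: 99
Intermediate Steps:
g(C) = -10 - 5*C
S(P, n) = P*(-P + 2*n + P*n) (S(P, n) = ((P*n + 2*n) - P)*P = ((2*n + P*n) - P)*P = (-P + 2*n + P*n)*P = P*(-P + 2*n + P*n))
l(L, W) = 33 (l(L, W) = 3 - (-10 - 5*4) = 3 - (-10 - 20) = 3 - 1*(-30) = 3 + 30 = 33)
(l(S(-4, 2), 9) - 29) + 95 = (33 - 29) + 95 = 4 + 95 = 99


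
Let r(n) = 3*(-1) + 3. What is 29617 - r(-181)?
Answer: 29617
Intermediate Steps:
r(n) = 0 (r(n) = -3 + 3 = 0)
29617 - r(-181) = 29617 - 1*0 = 29617 + 0 = 29617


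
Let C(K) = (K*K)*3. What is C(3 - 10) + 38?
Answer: 185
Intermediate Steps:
C(K) = 3*K**2 (C(K) = K**2*3 = 3*K**2)
C(3 - 10) + 38 = 3*(3 - 10)**2 + 38 = 3*(-7)**2 + 38 = 3*49 + 38 = 147 + 38 = 185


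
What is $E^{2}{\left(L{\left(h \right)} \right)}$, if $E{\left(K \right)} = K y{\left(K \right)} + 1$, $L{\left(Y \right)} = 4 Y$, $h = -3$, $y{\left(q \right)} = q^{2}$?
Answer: $2982529$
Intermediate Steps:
$E{\left(K \right)} = 1 + K^{3}$ ($E{\left(K \right)} = K K^{2} + 1 = K^{3} + 1 = 1 + K^{3}$)
$E^{2}{\left(L{\left(h \right)} \right)} = \left(1 + \left(4 \left(-3\right)\right)^{3}\right)^{2} = \left(1 + \left(-12\right)^{3}\right)^{2} = \left(1 - 1728\right)^{2} = \left(-1727\right)^{2} = 2982529$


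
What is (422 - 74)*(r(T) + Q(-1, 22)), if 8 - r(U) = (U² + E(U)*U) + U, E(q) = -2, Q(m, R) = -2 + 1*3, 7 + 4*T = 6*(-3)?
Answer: -50547/4 ≈ -12637.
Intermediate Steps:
T = -25/4 (T = -7/4 + (6*(-3))/4 = -7/4 + (¼)*(-18) = -7/4 - 9/2 = -25/4 ≈ -6.2500)
Q(m, R) = 1 (Q(m, R) = -2 + 3 = 1)
r(U) = 8 + U - U² (r(U) = 8 - ((U² - 2*U) + U) = 8 - (U² - U) = 8 + (U - U²) = 8 + U - U²)
(422 - 74)*(r(T) + Q(-1, 22)) = (422 - 74)*((8 - 25/4 - (-25/4)²) + 1) = 348*((8 - 25/4 - 1*625/16) + 1) = 348*((8 - 25/4 - 625/16) + 1) = 348*(-597/16 + 1) = 348*(-581/16) = -50547/4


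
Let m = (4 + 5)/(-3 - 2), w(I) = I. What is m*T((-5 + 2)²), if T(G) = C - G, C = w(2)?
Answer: 63/5 ≈ 12.600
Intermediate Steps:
C = 2
m = -9/5 (m = 9/(-5) = 9*(-⅕) = -9/5 ≈ -1.8000)
T(G) = 2 - G
m*T((-5 + 2)²) = -9*(2 - (-5 + 2)²)/5 = -9*(2 - 1*(-3)²)/5 = -9*(2 - 1*9)/5 = -9*(2 - 9)/5 = -9/5*(-7) = 63/5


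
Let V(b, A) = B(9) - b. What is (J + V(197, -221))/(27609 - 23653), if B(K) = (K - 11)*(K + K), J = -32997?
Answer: -16615/1978 ≈ -8.3999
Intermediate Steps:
B(K) = 2*K*(-11 + K) (B(K) = (-11 + K)*(2*K) = 2*K*(-11 + K))
V(b, A) = -36 - b (V(b, A) = 2*9*(-11 + 9) - b = 2*9*(-2) - b = -36 - b)
(J + V(197, -221))/(27609 - 23653) = (-32997 + (-36 - 1*197))/(27609 - 23653) = (-32997 + (-36 - 197))/3956 = (-32997 - 233)*(1/3956) = -33230*1/3956 = -16615/1978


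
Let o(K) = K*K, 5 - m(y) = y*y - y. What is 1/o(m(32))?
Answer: 1/974169 ≈ 1.0265e-6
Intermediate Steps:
m(y) = 5 + y - y² (m(y) = 5 - (y*y - y) = 5 - (y² - y) = 5 + (y - y²) = 5 + y - y²)
o(K) = K²
1/o(m(32)) = 1/((5 + 32 - 1*32²)²) = 1/((5 + 32 - 1*1024)²) = 1/((5 + 32 - 1024)²) = 1/((-987)²) = 1/974169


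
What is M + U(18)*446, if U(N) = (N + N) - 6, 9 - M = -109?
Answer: 13498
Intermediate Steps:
M = 118 (M = 9 - 1*(-109) = 9 + 109 = 118)
U(N) = -6 + 2*N (U(N) = 2*N - 6 = -6 + 2*N)
M + U(18)*446 = 118 + (-6 + 2*18)*446 = 118 + (-6 + 36)*446 = 118 + 30*446 = 118 + 13380 = 13498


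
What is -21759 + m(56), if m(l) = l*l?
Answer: -18623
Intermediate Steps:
m(l) = l**2
-21759 + m(56) = -21759 + 56**2 = -21759 + 3136 = -18623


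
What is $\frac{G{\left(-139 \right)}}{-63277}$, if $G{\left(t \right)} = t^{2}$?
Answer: $- \frac{19321}{63277} \approx -0.30534$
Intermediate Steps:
$\frac{G{\left(-139 \right)}}{-63277} = \frac{\left(-139\right)^{2}}{-63277} = 19321 \left(- \frac{1}{63277}\right) = - \frac{19321}{63277}$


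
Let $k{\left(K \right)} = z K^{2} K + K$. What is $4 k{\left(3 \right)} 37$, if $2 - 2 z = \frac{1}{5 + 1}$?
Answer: $4107$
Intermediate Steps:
$z = \frac{11}{12}$ ($z = 1 - \frac{1}{2 \left(5 + 1\right)} = 1 - \frac{1}{2 \cdot 6} = 1 - \frac{1}{12} = \frac{11}{12} \approx 0.91667$)
$k{\left(K \right)} = K + \frac{11 K^{3}}{12}$ ($k{\left(K \right)} = \frac{11 K^{2}}{12} K + K = \frac{11 K^{3}}{12} + K = K + \frac{11 K^{3}}{12}$)
$4 k{\left(3 \right)} 37 = 4 \left(3 + \frac{11 \cdot 3^{3}}{12}\right) 37 = 4 \left(3 + \frac{11}{12} \cdot 27\right) 37 = 4 \left(3 + \frac{99}{4}\right) 37 = 4 \cdot \frac{111}{4} \cdot 37 = 111 \cdot 37 = 4107$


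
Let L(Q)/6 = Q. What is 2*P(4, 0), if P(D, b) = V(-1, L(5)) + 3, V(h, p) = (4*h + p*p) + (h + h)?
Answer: 1794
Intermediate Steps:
L(Q) = 6*Q
V(h, p) = p**2 + 6*h (V(h, p) = (4*h + p**2) + 2*h = (p**2 + 4*h) + 2*h = p**2 + 6*h)
P(D, b) = 897 (P(D, b) = ((6*5)**2 + 6*(-1)) + 3 = (30**2 - 6) + 3 = (900 - 6) + 3 = 894 + 3 = 897)
2*P(4, 0) = 2*897 = 1794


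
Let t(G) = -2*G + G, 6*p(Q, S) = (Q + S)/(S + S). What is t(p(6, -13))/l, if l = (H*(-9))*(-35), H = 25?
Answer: -1/175500 ≈ -5.6980e-6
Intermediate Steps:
p(Q, S) = (Q + S)/(12*S) (p(Q, S) = ((Q + S)/(S + S))/6 = ((Q + S)/((2*S)))/6 = ((Q + S)*(1/(2*S)))/6 = ((Q + S)/(2*S))/6 = (Q + S)/(12*S))
t(G) = -G
l = 7875 (l = (25*(-9))*(-35) = -225*(-35) = 7875)
t(p(6, -13))/l = -(6 - 13)/(12*(-13))/7875 = -(-1)*(-7)/(12*13)*(1/7875) = -1*7/156*(1/7875) = -7/156*1/7875 = -1/175500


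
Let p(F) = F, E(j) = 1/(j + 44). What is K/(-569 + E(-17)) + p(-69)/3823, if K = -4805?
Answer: 494916927/58728926 ≈ 8.4271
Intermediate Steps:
E(j) = 1/(44 + j)
K/(-569 + E(-17)) + p(-69)/3823 = -4805/(-569 + 1/(44 - 17)) - 69/3823 = -4805/(-569 + 1/27) - 69*1/3823 = -4805/(-569 + 1/27) - 69/3823 = -4805/(-15362/27) - 69/3823 = -4805*(-27/15362) - 69/3823 = 129735/15362 - 69/3823 = 494916927/58728926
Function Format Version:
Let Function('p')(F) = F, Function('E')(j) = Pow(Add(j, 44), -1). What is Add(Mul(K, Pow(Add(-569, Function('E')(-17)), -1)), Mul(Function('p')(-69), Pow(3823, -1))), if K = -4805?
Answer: Rational(494916927, 58728926) ≈ 8.4271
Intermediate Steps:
Function('E')(j) = Pow(Add(44, j), -1)
Add(Mul(K, Pow(Add(-569, Function('E')(-17)), -1)), Mul(Function('p')(-69), Pow(3823, -1))) = Add(Mul(-4805, Pow(Add(-569, Pow(Add(44, -17), -1)), -1)), Mul(-69, Pow(3823, -1))) = Add(Mul(-4805, Pow(Add(-569, Pow(27, -1)), -1)), Mul(-69, Rational(1, 3823))) = Add(Mul(-4805, Pow(Add(-569, Rational(1, 27)), -1)), Rational(-69, 3823)) = Add(Mul(-4805, Pow(Rational(-15362, 27), -1)), Rational(-69, 3823)) = Add(Mul(-4805, Rational(-27, 15362)), Rational(-69, 3823)) = Add(Rational(129735, 15362), Rational(-69, 3823)) = Rational(494916927, 58728926)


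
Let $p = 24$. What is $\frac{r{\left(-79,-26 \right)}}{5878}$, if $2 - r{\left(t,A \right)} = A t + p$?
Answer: $- \frac{1038}{2939} \approx -0.35318$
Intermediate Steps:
$r{\left(t,A \right)} = -22 - A t$ ($r{\left(t,A \right)} = 2 - \left(A t + 24\right) = 2 - \left(24 + A t\right) = -22 - A t$)
$\frac{r{\left(-79,-26 \right)}}{5878} = \frac{-22 - \left(-26\right) \left(-79\right)}{5878} = \left(-22 - 2054\right) \frac{1}{5878} = \left(-2076\right) \frac{1}{5878} = - \frac{1038}{2939}$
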